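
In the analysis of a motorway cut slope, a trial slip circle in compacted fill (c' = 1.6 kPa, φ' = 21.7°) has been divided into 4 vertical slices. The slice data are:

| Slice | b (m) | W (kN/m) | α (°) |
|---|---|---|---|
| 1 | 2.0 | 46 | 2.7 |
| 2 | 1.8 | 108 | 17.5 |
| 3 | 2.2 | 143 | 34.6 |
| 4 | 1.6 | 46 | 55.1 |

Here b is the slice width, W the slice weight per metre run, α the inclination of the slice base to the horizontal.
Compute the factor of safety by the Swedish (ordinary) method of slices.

FS = 0.86

Ordinary method of slices: FS = Σ[c'·Δl_i + (W_i cosα_i)·tanφ'] / Σ W_i sinα_i, with Δl_i = b_i / cosα_i.
Slice 1: Δl = 2.0/cos2.7° = 2.002 m; N'_1 = 46·cos2.7° = 45.9; c'Δl = 3.20; W sinα = 2.2
Slice 2: Δl = 1.8/cos17.5° = 1.887 m; N'_2 = 108·cos17.5° = 103.0; c'Δl = 3.02; W sinα = 32.5
Slice 3: Δl = 2.2/cos34.6° = 2.673 m; N'_3 = 143·cos34.6° = 117.7; c'Δl = 4.28; W sinα = 81.2
Slice 4: Δl = 1.6/cos55.1° = 2.796 m; N'_4 = 46·cos55.1° = 26.3; c'Δl = 4.47; W sinα = 37.7
Σc'Δl = 15.0 kN/m; ΣN' = 293.0 kN/m; ΣW sinα = 153.6 kN/m
Resisting = 15.0 + 293.0·tan21.7° = 15.0 + 116.6 = 131.6 kN/m
FS = 131.6 / 153.6 = 0.857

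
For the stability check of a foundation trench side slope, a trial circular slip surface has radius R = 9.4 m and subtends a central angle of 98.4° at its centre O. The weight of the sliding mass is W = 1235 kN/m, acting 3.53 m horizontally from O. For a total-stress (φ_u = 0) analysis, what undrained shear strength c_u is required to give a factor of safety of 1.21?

FS = c_u·L_a·R / (W·d), so c_u = FS·W·d / (L_a·R).
Arc length L_a = R·θ = 9.4·(98.4°·π/180) = 9.4·1.7174 = 16.14 m
c_u = 1.21·1235·3.53 / (16.14·9.4) = 5275.1 / 151.75 = 34.76 kPa

c_u = 34.8 kPa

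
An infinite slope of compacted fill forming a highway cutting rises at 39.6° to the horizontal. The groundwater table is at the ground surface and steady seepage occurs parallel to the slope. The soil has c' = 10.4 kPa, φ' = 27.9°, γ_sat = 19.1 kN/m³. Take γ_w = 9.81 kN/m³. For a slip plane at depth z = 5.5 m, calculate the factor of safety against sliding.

FS = 0.51

With seepage parallel to the slope and the water table at the surface, the effective normal stress on the slip plane uses the buoyant unit weight γ' = γ_sat − γ_w while the driving shear stress uses γ_sat:
FS = [c' + γ' z cos²β tanφ'] / [γ_sat z sinβ cosβ]
γ' = 19.1 − 9.81 = 9.29 kN/m³
Numerator = 10.4 + 9.29·5.5·cos²39.6°·tan27.9° = 10.4 + 9.29·5.5·0.5937·0.5295 = 26.461 kPa
Denominator = 19.1·5.5·sin39.6°·cos39.6° = 19.1·5.5·0.6374·0.7705 = 51.595 kPa
FS = 26.461 / 51.595 = 0.513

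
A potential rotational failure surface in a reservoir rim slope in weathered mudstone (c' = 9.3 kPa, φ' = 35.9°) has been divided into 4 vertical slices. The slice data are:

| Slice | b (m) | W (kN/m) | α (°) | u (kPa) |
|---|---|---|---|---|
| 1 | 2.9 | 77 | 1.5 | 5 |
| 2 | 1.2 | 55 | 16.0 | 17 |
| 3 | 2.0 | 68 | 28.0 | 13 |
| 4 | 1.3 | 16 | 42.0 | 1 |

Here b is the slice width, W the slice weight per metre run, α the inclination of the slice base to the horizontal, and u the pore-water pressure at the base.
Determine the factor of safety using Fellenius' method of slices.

FS = 2.90

Ordinary method of slices: FS = Σ[c'·Δl_i + (W_i cosα_i − u_i·Δl_i)·tanφ'] / Σ W_i sinα_i, with Δl_i = b_i / cosα_i.
Slice 1: Δl = 2.9/cos1.5° = 2.901 m; N'_1 = 77·cos1.5° − 5·2.901 = 62.5; c'Δl = 26.98; W sinα = 2.0
Slice 2: Δl = 1.2/cos16.0° = 1.248 m; N'_2 = 55·cos16.0° − 17·1.248 = 31.6; c'Δl = 11.61; W sinα = 15.2
Slice 3: Δl = 2.0/cos28.0° = 2.265 m; N'_3 = 68·cos28.0° − 13·2.265 = 30.6; c'Δl = 21.07; W sinα = 31.9
Slice 4: Δl = 1.3/cos42.0° = 1.749 m; N'_4 = 16·cos42.0° − 1·1.749 = 10.1; c'Δl = 16.27; W sinα = 10.7
Σc'Δl = 75.9 kN/m; ΣN' = 134.9 kN/m; ΣW sinα = 59.8 kN/m
Resisting = 75.9 + 134.9·tan35.9° = 75.9 + 97.6 = 173.5 kN/m
FS = 173.5 / 59.8 = 2.902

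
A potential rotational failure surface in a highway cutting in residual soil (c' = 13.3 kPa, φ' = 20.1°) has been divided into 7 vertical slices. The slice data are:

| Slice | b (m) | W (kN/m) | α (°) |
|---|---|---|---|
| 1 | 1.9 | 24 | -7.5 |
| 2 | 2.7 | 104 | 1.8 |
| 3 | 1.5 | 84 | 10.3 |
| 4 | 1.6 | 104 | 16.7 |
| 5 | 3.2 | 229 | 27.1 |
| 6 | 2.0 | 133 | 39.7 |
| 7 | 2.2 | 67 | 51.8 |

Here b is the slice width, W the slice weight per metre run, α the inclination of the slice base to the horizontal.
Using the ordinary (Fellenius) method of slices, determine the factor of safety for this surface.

FS = 1.65

Ordinary method of slices: FS = Σ[c'·Δl_i + (W_i cosα_i)·tanφ'] / Σ W_i sinα_i, with Δl_i = b_i / cosα_i.
Slice 1: Δl = 1.9/cos(-7.5°) = 1.916 m; N'_1 = 24·cos(-7.5°) = 23.8; c'Δl = 25.49; W sinα = -3.1
Slice 2: Δl = 2.7/cos1.8° = 2.701 m; N'_2 = 104·cos1.8° = 103.9; c'Δl = 35.93; W sinα = 3.3
Slice 3: Δl = 1.5/cos10.3° = 1.525 m; N'_3 = 84·cos10.3° = 82.6; c'Δl = 20.28; W sinα = 15.0
Slice 4: Δl = 1.6/cos16.7° = 1.670 m; N'_4 = 104·cos16.7° = 99.6; c'Δl = 22.22; W sinα = 29.9
Slice 5: Δl = 3.2/cos27.1° = 3.595 m; N'_5 = 229·cos27.1° = 203.9; c'Δl = 47.81; W sinα = 104.3
Slice 6: Δl = 2.0/cos39.7° = 2.599 m; N'_6 = 133·cos39.7° = 102.3; c'Δl = 34.57; W sinα = 85.0
Slice 7: Δl = 2.2/cos51.8° = 3.558 m; N'_7 = 67·cos51.8° = 41.4; c'Δl = 47.32; W sinα = 52.7
Σc'Δl = 233.6 kN/m; ΣN' = 657.6 kN/m; ΣW sinα = 287.0 kN/m
Resisting = 233.6 + 657.6·tan20.1° = 233.6 + 240.7 = 474.3 kN/m
FS = 474.3 / 287.0 = 1.653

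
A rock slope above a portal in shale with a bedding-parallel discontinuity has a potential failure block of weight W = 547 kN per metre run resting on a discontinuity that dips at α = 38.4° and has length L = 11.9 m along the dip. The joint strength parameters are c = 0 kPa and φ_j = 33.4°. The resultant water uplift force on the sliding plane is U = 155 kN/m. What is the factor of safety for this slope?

Resolving the block weight along and normal to the plane and applying the Mohr–Coulomb strength on the joint:
N' = W cosα − U = 547·cos38.4° − 155 = 273.7 kN/m
Driving force T = W sinα = 547·sin38.4° = 339.8 kN/m
Resisting force R = c·L + N'·tanφ_j = 0·11.9 + 273.7·tan33.4° = 0.0 + 180.5 = 180.5 kN/m
FS = R / T = 180.5 / 339.8 = 0.531

FS = 0.53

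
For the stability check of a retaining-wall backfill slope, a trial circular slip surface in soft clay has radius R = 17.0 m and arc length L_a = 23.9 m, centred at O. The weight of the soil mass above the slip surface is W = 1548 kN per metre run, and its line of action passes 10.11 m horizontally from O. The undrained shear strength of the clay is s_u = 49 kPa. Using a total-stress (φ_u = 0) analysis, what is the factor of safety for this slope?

Taking moments about the centre O, the resisting moment is provided by the undrained shear strength acting along the arc:
M_R = s_u·L_a·R = 49·23.90·17.0 = 19908.7 kN·m/m
M_D = W·d = 1548·10.11 = 15650.3 kN·m/m
FS = M_R / M_D = 19908.7 / 15650.3 = 1.272

FS = 1.27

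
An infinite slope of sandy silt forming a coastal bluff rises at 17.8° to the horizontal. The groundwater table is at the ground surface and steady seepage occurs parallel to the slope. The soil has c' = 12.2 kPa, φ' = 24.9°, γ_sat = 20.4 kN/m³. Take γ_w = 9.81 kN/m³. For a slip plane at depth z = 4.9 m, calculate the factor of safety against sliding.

FS = 1.17

With seepage parallel to the slope and the water table at the surface, the effective normal stress on the slip plane uses the buoyant unit weight γ' = γ_sat − γ_w while the driving shear stress uses γ_sat:
FS = [c' + γ' z cos²β tanφ'] / [γ_sat z sinβ cosβ]
γ' = 20.4 − 9.81 = 10.59 kN/m³
Numerator = 12.2 + 10.59·4.9·cos²17.8°·tan24.9° = 12.2 + 10.59·4.9·0.9066·0.4642 = 34.036 kPa
Denominator = 20.4·4.9·sin17.8°·cos17.8° = 20.4·4.9·0.3057·0.9521 = 29.095 kPa
FS = 34.036 / 29.095 = 1.170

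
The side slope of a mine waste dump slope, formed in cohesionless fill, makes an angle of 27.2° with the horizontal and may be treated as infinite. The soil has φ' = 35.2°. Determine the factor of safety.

FS = 1.37

For a dry cohesionless infinite slope the factor of safety is FS = tanφ' / tanβ.
FS = tan35.2° / tan27.2° = 0.7054 / 0.5139 = 1.373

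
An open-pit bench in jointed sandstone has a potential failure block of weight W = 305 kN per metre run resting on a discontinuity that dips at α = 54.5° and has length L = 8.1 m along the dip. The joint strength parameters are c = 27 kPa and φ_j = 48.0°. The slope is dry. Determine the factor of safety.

FS = 1.67

Resolving the block weight along and normal to the plane and applying the Mohr–Coulomb strength on the joint:
N' = W cosα = 305·cos54.5° = 177.1 kN/m
Driving force T = W sinα = 305·sin54.5° = 248.3 kN/m
Resisting force R = c·L + N'·tanφ_j = 27·8.1 + 177.1·tan48.0° = 218.7 + 196.7 = 415.4 kN/m
FS = R / T = 415.4 / 248.3 = 1.673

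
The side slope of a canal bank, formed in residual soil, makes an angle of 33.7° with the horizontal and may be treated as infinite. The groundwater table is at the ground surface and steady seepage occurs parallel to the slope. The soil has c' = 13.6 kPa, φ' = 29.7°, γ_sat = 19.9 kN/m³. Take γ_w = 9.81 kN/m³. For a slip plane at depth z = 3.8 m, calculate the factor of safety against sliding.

FS = 0.82

With seepage parallel to the slope and the water table at the surface, the effective normal stress on the slip plane uses the buoyant unit weight γ' = γ_sat − γ_w while the driving shear stress uses γ_sat:
FS = [c' + γ' z cos²β tanφ'] / [γ_sat z sinβ cosβ]
γ' = 19.9 − 9.81 = 10.09 kN/m³
Numerator = 13.6 + 10.09·3.8·cos²33.7°·tan29.7° = 13.6 + 10.09·3.8·0.6921·0.5704 = 28.737 kPa
Denominator = 19.9·3.8·sin33.7°·cos33.7° = 19.9·3.8·0.5548·0.8320 = 34.907 kPa
FS = 28.737 / 34.907 = 0.823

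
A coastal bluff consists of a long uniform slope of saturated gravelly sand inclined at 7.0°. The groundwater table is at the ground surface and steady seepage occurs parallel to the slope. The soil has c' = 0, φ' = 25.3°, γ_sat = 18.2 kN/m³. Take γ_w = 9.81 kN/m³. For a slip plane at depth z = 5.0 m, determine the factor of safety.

With seepage parallel to the slope and the water table at the surface, the effective normal stress on the slip plane uses the buoyant unit weight γ' = γ_sat − γ_w while the driving shear stress uses γ_sat:
FS = [c' + γ' z cos²β tanφ'] / [γ_sat z sinβ cosβ]
(For c' = 0 this reduces to FS = (γ'/γ_sat)·tanφ'/tanβ.)
γ' = 18.2 − 9.81 = 8.39 kN/m³
Numerator = 0.0 + 8.39·5.0·cos²7.0°·tan25.3° = 0.0 + 8.39·5.0·0.9851·0.4727 = 19.535 kPa
Denominator = 18.2·5.0·sin7.0°·cos7.0° = 18.2·5.0·0.1219·0.9925 = 11.007 kPa
FS = 19.535 / 11.007 = 1.775

FS = 1.77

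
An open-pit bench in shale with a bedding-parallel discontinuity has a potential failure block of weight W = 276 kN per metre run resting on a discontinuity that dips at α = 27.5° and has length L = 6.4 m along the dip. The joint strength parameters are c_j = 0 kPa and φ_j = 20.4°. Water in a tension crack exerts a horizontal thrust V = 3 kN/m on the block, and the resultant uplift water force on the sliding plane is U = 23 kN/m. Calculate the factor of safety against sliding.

Resolving the block weight along and normal to the plane and applying the Mohr–Coulomb strength on the joint:
N' = W cosα − U − V sinα = 276·cos27.5° − 23 − 3·sin27.5° = 220.4 kN/m
Driving force T = W sinα + V cosα = 276·sin27.5° + 3·cos27.5° = 130.1 kN/m
Resisting force R = c_j·L + N'·tanφ_j = 0·6.4 + 220.4·tan20.4° = 0.0 + 82.0 = 82.0 kN/m
FS = R / T = 82.0 / 130.1 = 0.630

FS = 0.63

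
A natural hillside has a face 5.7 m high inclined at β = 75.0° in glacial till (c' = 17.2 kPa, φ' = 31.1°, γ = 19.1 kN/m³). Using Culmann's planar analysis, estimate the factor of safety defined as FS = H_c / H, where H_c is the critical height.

FS = 1.87

H_c = (4c'/γ) · sinβ cosφ' / [1 − cos(β − φ')]
    = (4·17.2/19.1) · sin75.0°·cos31.1° / [1 − cos43.9°]
    = 3.602 · 0.8271 / 0.2794 = 10.66 m
FS = H_c / H = 10.66 / 5.7 = 1.870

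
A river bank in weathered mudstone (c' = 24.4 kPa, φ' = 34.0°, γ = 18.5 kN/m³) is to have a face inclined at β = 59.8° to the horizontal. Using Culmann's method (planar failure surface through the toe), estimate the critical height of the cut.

Culmann's analysis gives the critical failure plane at α_cr = (β + φ')/2 = (59.8 + 34.0)/2 = 46.9°, and the critical height
H_c = (4c'/γ) · sinβ cosφ' / [1 − cos(β − φ')]
    = (4·24.4/18.5) · sin59.8°·cos34.0° / [1 − cos(25.8°)]
    = 5.276 · 0.8643·0.8290 / [1 − 0.9003]
    = 5.276 · 0.7165 / 0.0997
    = 37.92 m

H_c = 37.92 m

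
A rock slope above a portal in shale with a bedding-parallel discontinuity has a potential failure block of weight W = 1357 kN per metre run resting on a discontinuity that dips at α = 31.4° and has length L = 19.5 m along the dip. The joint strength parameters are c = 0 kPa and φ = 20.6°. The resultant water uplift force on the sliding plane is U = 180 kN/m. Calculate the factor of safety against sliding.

FS = 0.52

Resolving the block weight along and normal to the plane and applying the Mohr–Coulomb strength on the joint:
N' = W cosα − U = 1357·cos31.4° − 180 = 978.3 kN/m
Driving force T = W sinα = 1357·sin31.4° = 707.0 kN/m
Resisting force R = c·L + N'·tanφ = 0·19.5 + 978.3·tan20.6° = 0.0 + 367.7 = 367.7 kN/m
FS = R / T = 367.7 / 707.0 = 0.520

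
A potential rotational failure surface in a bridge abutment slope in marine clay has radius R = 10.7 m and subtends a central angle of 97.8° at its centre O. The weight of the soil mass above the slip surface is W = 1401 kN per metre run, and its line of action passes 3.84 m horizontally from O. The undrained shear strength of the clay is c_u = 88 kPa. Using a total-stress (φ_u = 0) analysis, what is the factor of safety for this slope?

FS = 3.20

Taking moments about the centre O, the resisting moment is provided by the undrained shear strength acting along the arc:
Arc length L_a = R·θ = 10.7·(97.8°·π/180) = 10.7·1.7069 = 18.26 m
M_R = c_u·L_a·R = 88·18.26·10.7 = 17197.5 kN·m/m
M_D = W·d = 1401·3.84 = 5379.8 kN·m/m
FS = M_R / M_D = 17197.5 / 5379.8 = 3.197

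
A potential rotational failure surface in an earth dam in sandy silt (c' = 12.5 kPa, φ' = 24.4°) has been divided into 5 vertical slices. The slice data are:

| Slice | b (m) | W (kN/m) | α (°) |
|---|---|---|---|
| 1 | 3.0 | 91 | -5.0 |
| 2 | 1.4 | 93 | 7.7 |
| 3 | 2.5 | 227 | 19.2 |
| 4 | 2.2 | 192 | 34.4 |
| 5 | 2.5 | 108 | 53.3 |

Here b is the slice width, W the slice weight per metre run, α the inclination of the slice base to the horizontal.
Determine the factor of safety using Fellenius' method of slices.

FS = 1.66

Ordinary method of slices: FS = Σ[c'·Δl_i + (W_i cosα_i)·tanφ'] / Σ W_i sinα_i, with Δl_i = b_i / cosα_i.
Slice 1: Δl = 3.0/cos(-5.0°) = 3.011 m; N'_1 = 91·cos(-5.0°) = 90.7; c'Δl = 37.64; W sinα = -7.9
Slice 2: Δl = 1.4/cos7.7° = 1.413 m; N'_2 = 93·cos7.7° = 92.2; c'Δl = 17.66; W sinα = 12.5
Slice 3: Δl = 2.5/cos19.2° = 2.647 m; N'_3 = 227·cos19.2° = 214.4; c'Δl = 33.09; W sinα = 74.7
Slice 4: Δl = 2.2/cos34.4° = 2.666 m; N'_4 = 192·cos34.4° = 158.4; c'Δl = 33.33; W sinα = 108.5
Slice 5: Δl = 2.5/cos53.3° = 4.183 m; N'_5 = 108·cos53.3° = 64.5; c'Δl = 52.29; W sinα = 86.6
Σc'Δl = 174.0 kN/m; ΣN' = 620.2 kN/m; ΣW sinα = 274.2 kN/m
Resisting = 174.0 + 620.2·tan24.4° = 174.0 + 281.3 = 455.3 kN/m
FS = 455.3 / 274.2 = 1.660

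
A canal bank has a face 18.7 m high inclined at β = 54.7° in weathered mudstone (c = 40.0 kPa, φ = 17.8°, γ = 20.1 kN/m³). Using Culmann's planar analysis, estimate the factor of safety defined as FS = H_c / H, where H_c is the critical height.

H_c = (4c/γ) · sinβ cosφ / [1 − cos(β − φ)]
    = (4·40.0/20.1) · sin54.7°·cos17.8° / [1 − cos36.9°]
    = 7.960 · 0.7771 / 0.2003 = 30.88 m
FS = H_c / H = 30.88 / 18.7 = 1.651

FS = 1.65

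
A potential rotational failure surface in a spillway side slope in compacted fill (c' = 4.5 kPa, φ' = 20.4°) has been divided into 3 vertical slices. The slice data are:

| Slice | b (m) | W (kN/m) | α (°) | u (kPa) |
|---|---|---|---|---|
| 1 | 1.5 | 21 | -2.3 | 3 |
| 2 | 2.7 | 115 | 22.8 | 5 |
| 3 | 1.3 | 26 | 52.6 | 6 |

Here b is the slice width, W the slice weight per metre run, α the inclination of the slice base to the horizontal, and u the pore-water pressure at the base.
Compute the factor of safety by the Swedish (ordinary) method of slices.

Ordinary method of slices: FS = Σ[c'·Δl_i + (W_i cosα_i − u_i·Δl_i)·tanφ'] / Σ W_i sinα_i, with Δl_i = b_i / cosα_i.
Slice 1: Δl = 1.5/cos(-2.3°) = 1.501 m; N'_1 = 21·cos(-2.3°) − 3·1.501 = 16.5; c'Δl = 6.76; W sinα = -0.8
Slice 2: Δl = 2.7/cos22.8° = 2.929 m; N'_2 = 115·cos22.8° − 5·2.929 = 91.4; c'Δl = 13.18; W sinα = 44.6
Slice 3: Δl = 1.3/cos52.6° = 2.140 m; N'_3 = 26·cos52.6° − 6·2.140 = 2.9; c'Δl = 9.63; W sinα = 20.7
Σc'Δl = 29.6 kN/m; ΣN' = 110.8 kN/m; ΣW sinα = 64.4 kN/m
Resisting = 29.6 + 110.8·tan20.4° = 29.6 + 41.2 = 70.8 kN/m
FS = 70.8 / 64.4 = 1.099

FS = 1.10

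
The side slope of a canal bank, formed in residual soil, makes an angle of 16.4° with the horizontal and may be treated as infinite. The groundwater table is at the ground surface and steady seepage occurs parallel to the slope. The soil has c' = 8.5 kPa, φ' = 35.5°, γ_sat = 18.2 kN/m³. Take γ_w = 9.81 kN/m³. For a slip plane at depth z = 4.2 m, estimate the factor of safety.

With seepage parallel to the slope and the water table at the surface, the effective normal stress on the slip plane uses the buoyant unit weight γ' = γ_sat − γ_w while the driving shear stress uses γ_sat:
FS = [c' + γ' z cos²β tanφ'] / [γ_sat z sinβ cosβ]
γ' = 18.2 − 9.81 = 8.39 kN/m³
Numerator = 8.5 + 8.39·4.2·cos²16.4°·tan35.5° = 8.5 + 8.39·4.2·0.9203·0.7133 = 31.631 kPa
Denominator = 18.2·4.2·sin16.4°·cos16.4° = 18.2·4.2·0.2823·0.9593 = 20.704 kPa
FS = 31.631 / 20.704 = 1.528

FS = 1.53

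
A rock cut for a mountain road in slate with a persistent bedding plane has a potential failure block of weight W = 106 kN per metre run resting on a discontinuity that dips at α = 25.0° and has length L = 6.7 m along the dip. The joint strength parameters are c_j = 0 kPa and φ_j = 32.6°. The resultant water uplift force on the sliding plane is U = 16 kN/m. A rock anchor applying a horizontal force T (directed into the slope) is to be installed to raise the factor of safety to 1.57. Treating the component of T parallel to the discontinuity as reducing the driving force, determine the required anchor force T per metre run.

Resolving forces along and normal to the sliding plane, with the horizontal anchor force T adding T·sinα to the effective normal force and T·cosα acting up the plane against the driving force:
FS = [c_jL + (W cosα − U + T sinα) tanφ_j] / [W sinα − T cosα]
Without the anchor: N' = 80.1 kN/m, driving T_d = 44.8 kN/m, resisting R = 0·6.7 + 80.1·tan32.6° = 51.2 kN/m, FS = 1.14.
Setting FS = 1.57 and solving for T:
1.57·(44.8 − T cos25.0°) = 51.2 + T sin25.0°·tan32.6°
T·(sin25.0°·tan32.6° + 1.57·cos25.0°) = 1.57·44.8 − 51.2
T·(0.4226·0.6395 + 1.57·0.9063) = 70.3 − 51.2 = 19.1
T·1.6932 = 19.1
T = 11.3 kN/m

T = 11 kN/m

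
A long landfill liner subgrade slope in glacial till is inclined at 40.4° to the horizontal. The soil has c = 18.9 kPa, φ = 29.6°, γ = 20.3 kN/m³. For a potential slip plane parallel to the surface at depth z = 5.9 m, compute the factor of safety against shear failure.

For an infinite slope with a slip plane parallel to the surface (no pore pressure): FS = [c + γz cos²β tanφ] / [γz sinβ cosβ].
γz = 20.3·5.9 = 119.77 kN/m²
Numerator = 18.9 + 119.77·cos²40.4°·tan29.6° = 18.9 + 119.77·0.5799·0.5681 = 58.358 kPa
Denominator = 119.77·sin40.4°·cos40.4° = 119.77·0.6481·0.7615 = 59.115 kPa
FS = 58.358 / 59.115 = 0.987

FS = 0.99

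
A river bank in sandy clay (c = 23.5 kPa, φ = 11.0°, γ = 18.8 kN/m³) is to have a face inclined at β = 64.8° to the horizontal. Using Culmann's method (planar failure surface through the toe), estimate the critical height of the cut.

H_c = 10.85 m

Culmann's analysis gives the critical failure plane at α_cr = (β + φ)/2 = (64.8 + 11.0)/2 = 37.9°, and the critical height
H_c = (4c/γ) · sinβ cosφ / [1 − cos(β − φ)]
    = (4·23.5/18.8) · sin64.8°·cos11.0° / [1 − cos(53.8°)]
    = 5.000 · 0.9048·0.9816 / [1 − 0.5906]
    = 5.000 · 0.8882 / 0.4094
    = 10.85 m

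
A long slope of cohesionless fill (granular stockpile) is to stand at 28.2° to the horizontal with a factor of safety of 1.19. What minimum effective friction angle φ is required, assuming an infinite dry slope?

φ = 32.5°

FS = tanφ/tanβ ⇒ tanφ = FS · tanβ = 1.19 · tan28.2° = 0.6381
φ = arctan(0.6381) = 32.54°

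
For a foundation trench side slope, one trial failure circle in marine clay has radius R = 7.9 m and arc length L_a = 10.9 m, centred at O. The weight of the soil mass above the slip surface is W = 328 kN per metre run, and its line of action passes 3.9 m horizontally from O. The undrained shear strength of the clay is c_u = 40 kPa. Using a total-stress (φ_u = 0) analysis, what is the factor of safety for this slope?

FS = 2.69

Taking moments about the centre O, the resisting moment is provided by the undrained shear strength acting along the arc:
M_R = c_u·L_a·R = 40·10.90·7.9 = 3444.4 kN·m/m
M_D = W·d = 328·3.9 = 1279.2 kN·m/m
FS = M_R / M_D = 3444.4 / 1279.2 = 2.693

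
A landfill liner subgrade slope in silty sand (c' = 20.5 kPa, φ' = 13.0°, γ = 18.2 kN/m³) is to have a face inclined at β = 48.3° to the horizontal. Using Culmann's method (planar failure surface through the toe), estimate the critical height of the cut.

Culmann's analysis gives the critical failure plane at α_cr = (β + φ')/2 = (48.3 + 13.0)/2 = 30.6°, and the critical height
H_c = (4c'/γ) · sinβ cosφ' / [1 − cos(β − φ')]
    = (4·20.5/18.2) · sin48.3°·cos13.0° / [1 − cos(35.3°)]
    = 4.505 · 0.7466·0.9744 / [1 − 0.8161]
    = 4.505 · 0.7275 / 0.1839
    = 17.83 m

H_c = 17.83 m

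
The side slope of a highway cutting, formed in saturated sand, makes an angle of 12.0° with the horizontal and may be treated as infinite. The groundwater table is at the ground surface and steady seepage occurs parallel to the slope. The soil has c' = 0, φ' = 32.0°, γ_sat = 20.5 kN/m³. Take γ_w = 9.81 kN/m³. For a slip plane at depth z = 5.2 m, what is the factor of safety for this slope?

With seepage parallel to the slope and the water table at the surface, the effective normal stress on the slip plane uses the buoyant unit weight γ' = γ_sat − γ_w while the driving shear stress uses γ_sat:
FS = [c' + γ' z cos²β tanφ'] / [γ_sat z sinβ cosβ]
(For c' = 0 this reduces to FS = (γ'/γ_sat)·tanφ'/tanβ.)
γ' = 20.5 − 9.81 = 10.69 kN/m³
Numerator = 0.0 + 10.69·5.2·cos²12.0°·tan32.0° = 0.0 + 10.69·5.2·0.9568·0.6249 = 33.234 kPa
Denominator = 20.5·5.2·sin12.0°·cos12.0° = 20.5·5.2·0.2079·0.9781 = 21.679 kPa
FS = 33.234 / 21.679 = 1.533

FS = 1.53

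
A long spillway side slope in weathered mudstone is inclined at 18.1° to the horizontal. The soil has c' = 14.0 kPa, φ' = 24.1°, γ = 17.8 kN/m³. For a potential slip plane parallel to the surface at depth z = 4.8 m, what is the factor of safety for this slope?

FS = 1.92

For an infinite slope with a slip plane parallel to the surface (no pore pressure): FS = [c' + γz cos²β tanφ'] / [γz sinβ cosβ].
γz = 17.8·4.8 = 85.44 kN/m²
Numerator = 14.0 + 85.44·cos²18.1°·tan24.1° = 14.0 + 85.44·0.9035·0.4473 = 48.530 kPa
Denominator = 85.44·sin18.1°·cos18.1° = 85.44·0.3107·0.9505 = 25.231 kPa
FS = 48.530 / 25.231 = 1.923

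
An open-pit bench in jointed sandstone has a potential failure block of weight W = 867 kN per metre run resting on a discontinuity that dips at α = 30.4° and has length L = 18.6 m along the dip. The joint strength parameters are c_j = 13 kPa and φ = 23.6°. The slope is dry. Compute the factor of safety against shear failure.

FS = 1.30

Resolving the block weight along and normal to the plane and applying the Mohr–Coulomb strength on the joint:
N' = W cosα = 867·cos30.4° = 747.8 kN/m
Driving force T = W sinα = 867·sin30.4° = 438.7 kN/m
Resisting force R = c_j·L + N'·tanφ = 13·18.6 + 747.8·tan23.6° = 241.8 + 326.7 = 568.5 kN/m
FS = R / T = 568.5 / 438.7 = 1.296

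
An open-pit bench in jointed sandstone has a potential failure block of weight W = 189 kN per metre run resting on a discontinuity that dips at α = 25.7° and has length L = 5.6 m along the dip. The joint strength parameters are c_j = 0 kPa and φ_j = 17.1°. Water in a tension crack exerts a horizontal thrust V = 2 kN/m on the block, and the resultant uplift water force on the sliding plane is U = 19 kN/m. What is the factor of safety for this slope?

FS = 0.55

Resolving the block weight along and normal to the plane and applying the Mohr–Coulomb strength on the joint:
N' = W cosα − U − V sinα = 189·cos25.7° − 19 − 2·sin25.7° = 150.4 kN/m
Driving force T = W sinα + V cosα = 189·sin25.7° + 2·cos25.7° = 83.8 kN/m
Resisting force R = c_j·L + N'·tanφ_j = 0·5.6 + 150.4·tan17.1° = 0.0 + 46.3 = 46.3 kN/m
FS = R / T = 46.3 / 83.8 = 0.553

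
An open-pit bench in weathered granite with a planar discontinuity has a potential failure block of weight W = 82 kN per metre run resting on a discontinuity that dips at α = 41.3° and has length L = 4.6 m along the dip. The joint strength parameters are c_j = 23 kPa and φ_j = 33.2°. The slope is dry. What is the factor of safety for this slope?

Resolving the block weight along and normal to the plane and applying the Mohr–Coulomb strength on the joint:
N' = W cosα = 82·cos41.3° = 61.6 kN/m
Driving force T = W sinα = 82·sin41.3° = 54.1 kN/m
Resisting force R = c_j·L + N'·tanφ_j = 23·4.6 + 61.6·tan33.2° = 105.8 + 40.3 = 146.1 kN/m
FS = R / T = 146.1 / 54.1 = 2.700

FS = 2.70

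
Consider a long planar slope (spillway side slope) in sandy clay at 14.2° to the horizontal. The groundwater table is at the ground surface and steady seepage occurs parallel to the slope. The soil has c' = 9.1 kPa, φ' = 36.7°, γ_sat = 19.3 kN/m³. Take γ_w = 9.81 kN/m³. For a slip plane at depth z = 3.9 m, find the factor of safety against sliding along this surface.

FS = 1.96

With seepage parallel to the slope and the water table at the surface, the effective normal stress on the slip plane uses the buoyant unit weight γ' = γ_sat − γ_w while the driving shear stress uses γ_sat:
FS = [c' + γ' z cos²β tanφ'] / [γ_sat z sinβ cosβ]
γ' = 19.3 − 9.81 = 9.49 kN/m³
Numerator = 9.1 + 9.49·3.9·cos²14.2°·tan36.7° = 9.1 + 9.49·3.9·0.9398·0.7454 = 35.027 kPa
Denominator = 19.3·3.9·sin14.2°·cos14.2° = 19.3·3.9·0.2453·0.9694 = 17.900 kPa
FS = 35.027 / 17.900 = 1.957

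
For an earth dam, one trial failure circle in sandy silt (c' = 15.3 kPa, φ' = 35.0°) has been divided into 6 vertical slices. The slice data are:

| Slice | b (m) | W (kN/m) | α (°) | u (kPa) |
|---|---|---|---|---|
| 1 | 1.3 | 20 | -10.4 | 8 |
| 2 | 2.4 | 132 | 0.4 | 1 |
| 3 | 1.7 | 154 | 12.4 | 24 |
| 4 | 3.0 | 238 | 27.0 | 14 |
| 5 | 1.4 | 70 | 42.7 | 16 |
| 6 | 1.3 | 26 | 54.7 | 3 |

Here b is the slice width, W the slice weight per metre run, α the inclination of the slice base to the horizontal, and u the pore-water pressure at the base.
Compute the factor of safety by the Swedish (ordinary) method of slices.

Ordinary method of slices: FS = Σ[c'·Δl_i + (W_i cosα_i − u_i·Δl_i)·tanφ'] / Σ W_i sinα_i, with Δl_i = b_i / cosα_i.
Slice 1: Δl = 1.3/cos(-10.4°) = 1.322 m; N'_1 = 20·cos(-10.4°) − 8·1.322 = 9.1; c'Δl = 20.22; W sinα = -3.6
Slice 2: Δl = 2.4/cos0.4° = 2.400 m; N'_2 = 132·cos0.4° − 1·2.400 = 129.6; c'Δl = 36.72; W sinα = 0.9
Slice 3: Δl = 1.7/cos12.4° = 1.741 m; N'_3 = 154·cos12.4° − 24·1.741 = 108.6; c'Δl = 26.63; W sinα = 33.1
Slice 4: Δl = 3.0/cos27.0° = 3.367 m; N'_4 = 238·cos27.0° − 14·3.367 = 164.9; c'Δl = 51.51; W sinα = 108.0
Slice 5: Δl = 1.4/cos42.7° = 1.905 m; N'_5 = 70·cos42.7° − 16·1.905 = 21.0; c'Δl = 29.15; W sinα = 47.5
Slice 6: Δl = 1.3/cos54.7° = 2.250 m; N'_6 = 26·cos54.7° − 3·2.250 = 8.3; c'Δl = 34.42; W sinα = 21.2
Σc'Δl = 198.7 kN/m; ΣN' = 441.5 kN/m; ΣW sinα = 207.1 kN/m
Resisting = 198.7 + 441.5·tan35.0° = 198.7 + 309.1 = 507.8 kN/m
FS = 507.8 / 207.1 = 2.452

FS = 2.45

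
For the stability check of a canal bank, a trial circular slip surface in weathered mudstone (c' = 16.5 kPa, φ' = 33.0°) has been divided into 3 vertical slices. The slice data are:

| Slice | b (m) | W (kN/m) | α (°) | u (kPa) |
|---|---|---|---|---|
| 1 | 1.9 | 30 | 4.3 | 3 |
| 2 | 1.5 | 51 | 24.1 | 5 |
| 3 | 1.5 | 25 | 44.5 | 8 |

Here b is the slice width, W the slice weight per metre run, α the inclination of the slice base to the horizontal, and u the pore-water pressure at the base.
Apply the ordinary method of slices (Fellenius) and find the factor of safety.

FS = 3.31

Ordinary method of slices: FS = Σ[c'·Δl_i + (W_i cosα_i − u_i·Δl_i)·tanφ'] / Σ W_i sinα_i, with Δl_i = b_i / cosα_i.
Slice 1: Δl = 1.9/cos4.3° = 1.905 m; N'_1 = 30·cos4.3° − 3·1.905 = 24.2; c'Δl = 31.44; W sinα = 2.2
Slice 2: Δl = 1.5/cos24.1° = 1.643 m; N'_2 = 51·cos24.1° − 5·1.643 = 38.3; c'Δl = 27.11; W sinα = 20.8
Slice 3: Δl = 1.5/cos44.5° = 2.103 m; N'_3 = 25·cos44.5° − 8·2.103 = 1.0; c'Δl = 34.70; W sinα = 17.5
Σc'Δl = 93.3 kN/m; ΣN' = 63.5 kN/m; ΣW sinα = 40.6 kN/m
Resisting = 93.3 + 63.5·tan33.0° = 93.3 + 41.3 = 134.5 kN/m
FS = 134.5 / 40.6 = 3.314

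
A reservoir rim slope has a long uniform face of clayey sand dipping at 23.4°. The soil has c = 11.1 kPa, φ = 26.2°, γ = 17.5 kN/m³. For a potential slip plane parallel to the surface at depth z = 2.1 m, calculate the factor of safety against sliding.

FS = 1.97

For an infinite slope with a slip plane parallel to the surface (no pore pressure): FS = [c + γz cos²β tanφ] / [γz sinβ cosβ].
γz = 17.5·2.1 = 36.75 kN/m²
Numerator = 11.1 + 36.75·cos²23.4°·tan26.2° = 11.1 + 36.75·0.8423·0.4921 = 26.331 kPa
Denominator = 36.75·sin23.4°·cos23.4° = 36.75·0.3971·0.9178 = 13.395 kPa
FS = 26.331 / 13.395 = 1.966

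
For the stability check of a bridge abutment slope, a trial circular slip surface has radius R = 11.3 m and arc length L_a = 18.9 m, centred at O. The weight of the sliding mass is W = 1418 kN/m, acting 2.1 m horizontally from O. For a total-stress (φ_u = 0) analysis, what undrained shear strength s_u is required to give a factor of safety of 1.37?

FS = s_u·L_a·R / (W·d), so s_u = FS·W·d / (L_a·R).
s_u = 1.37·1418·2.1 / (18.90·11.3) = 4079.6 / 213.57 = 19.10 kPa

s_u = 19.1 kPa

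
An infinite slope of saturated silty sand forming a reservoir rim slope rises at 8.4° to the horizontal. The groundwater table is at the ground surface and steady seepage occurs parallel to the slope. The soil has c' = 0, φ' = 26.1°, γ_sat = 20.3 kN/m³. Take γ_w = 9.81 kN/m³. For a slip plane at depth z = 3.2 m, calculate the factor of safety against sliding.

FS = 1.71

With seepage parallel to the slope and the water table at the surface, the effective normal stress on the slip plane uses the buoyant unit weight γ' = γ_sat − γ_w while the driving shear stress uses γ_sat:
FS = [c' + γ' z cos²β tanφ'] / [γ_sat z sinβ cosβ]
(For c' = 0 this reduces to FS = (γ'/γ_sat)·tanφ'/tanβ.)
γ' = 20.3 − 9.81 = 10.49 kN/m³
Numerator = 0.0 + 10.49·3.2·cos²8.4°·tan26.1° = 0.0 + 10.49·3.2·0.9787·0.4899 = 16.094 kPa
Denominator = 20.3·3.2·sin8.4°·cos8.4° = 20.3·3.2·0.1461·0.9893 = 9.388 kPa
FS = 16.094 / 9.388 = 1.714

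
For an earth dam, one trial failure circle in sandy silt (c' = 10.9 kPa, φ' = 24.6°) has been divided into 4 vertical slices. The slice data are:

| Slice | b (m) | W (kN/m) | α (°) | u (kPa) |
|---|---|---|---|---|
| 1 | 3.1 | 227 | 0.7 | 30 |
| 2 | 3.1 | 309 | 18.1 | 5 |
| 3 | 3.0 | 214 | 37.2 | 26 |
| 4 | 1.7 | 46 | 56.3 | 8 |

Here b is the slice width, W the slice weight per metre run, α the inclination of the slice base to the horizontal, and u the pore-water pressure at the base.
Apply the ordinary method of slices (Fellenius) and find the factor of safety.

FS = 1.37

Ordinary method of slices: FS = Σ[c'·Δl_i + (W_i cosα_i − u_i·Δl_i)·tanφ'] / Σ W_i sinα_i, with Δl_i = b_i / cosα_i.
Slice 1: Δl = 3.1/cos0.7° = 3.100 m; N'_1 = 227·cos0.7° − 30·3.100 = 134.0; c'Δl = 33.79; W sinα = 2.8
Slice 2: Δl = 3.1/cos18.1° = 3.261 m; N'_2 = 309·cos18.1° − 5·3.261 = 277.4; c'Δl = 35.55; W sinα = 96.0
Slice 3: Δl = 3.0/cos37.2° = 3.766 m; N'_3 = 214·cos37.2° − 26·3.766 = 72.5; c'Δl = 41.05; W sinα = 129.4
Slice 4: Δl = 1.7/cos56.3° = 3.064 m; N'_4 = 46·cos56.3° − 8·3.064 = 1.0; c'Δl = 33.40; W sinα = 38.3
Σc'Δl = 143.8 kN/m; ΣN' = 484.9 kN/m; ΣW sinα = 266.4 kN/m
Resisting = 143.8 + 484.9·tan24.6° = 143.8 + 222.0 = 365.8 kN/m
FS = 365.8 / 266.4 = 1.373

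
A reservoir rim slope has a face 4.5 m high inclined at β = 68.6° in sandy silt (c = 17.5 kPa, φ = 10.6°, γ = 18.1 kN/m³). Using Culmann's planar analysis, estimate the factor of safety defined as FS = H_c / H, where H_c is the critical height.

H_c = (4c/γ) · sinβ cosφ / [1 − cos(β − φ)]
    = (4·17.5/18.1) · sin68.6°·cos10.6° / [1 − cos58.0°]
    = 3.867 · 0.9152 / 0.4701 = 7.53 m
FS = H_c / H = 7.53 / 4.5 = 1.673

FS = 1.67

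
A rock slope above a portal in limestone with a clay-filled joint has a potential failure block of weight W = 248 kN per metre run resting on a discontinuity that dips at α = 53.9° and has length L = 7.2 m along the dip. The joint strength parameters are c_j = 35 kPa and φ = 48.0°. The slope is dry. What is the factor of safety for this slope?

FS = 2.07

Resolving the block weight along and normal to the plane and applying the Mohr–Coulomb strength on the joint:
N' = W cosα = 248·cos53.9° = 146.1 kN/m
Driving force T = W sinα = 248·sin53.9° = 200.4 kN/m
Resisting force R = c_j·L + N'·tanφ = 35·7.2 + 146.1·tan48.0° = 252.0 + 162.3 = 414.3 kN/m
FS = R / T = 414.3 / 200.4 = 2.067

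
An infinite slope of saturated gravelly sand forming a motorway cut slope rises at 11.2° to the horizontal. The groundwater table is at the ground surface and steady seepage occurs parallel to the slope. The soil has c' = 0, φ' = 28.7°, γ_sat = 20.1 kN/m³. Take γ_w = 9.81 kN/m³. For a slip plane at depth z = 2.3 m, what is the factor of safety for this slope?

FS = 1.42

With seepage parallel to the slope and the water table at the surface, the effective normal stress on the slip plane uses the buoyant unit weight γ' = γ_sat − γ_w while the driving shear stress uses γ_sat:
FS = [c' + γ' z cos²β tanφ'] / [γ_sat z sinβ cosβ]
(For c' = 0 this reduces to FS = (γ'/γ_sat)·tanφ'/tanβ.)
γ' = 20.1 − 9.81 = 10.29 kN/m³
Numerator = 0.0 + 10.29·2.3·cos²11.2°·tan28.7° = 0.0 + 10.29·2.3·0.9623·0.5475 = 12.468 kPa
Denominator = 20.1·2.3·sin11.2°·cos11.2° = 20.1·2.3·0.1942·0.9810 = 8.808 kPa
FS = 12.468 / 8.808 = 1.416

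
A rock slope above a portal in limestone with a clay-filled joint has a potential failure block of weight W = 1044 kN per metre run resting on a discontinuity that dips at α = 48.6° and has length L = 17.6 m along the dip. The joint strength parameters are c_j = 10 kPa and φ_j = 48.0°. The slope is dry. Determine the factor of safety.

FS = 1.20

Resolving the block weight along and normal to the plane and applying the Mohr–Coulomb strength on the joint:
N' = W cosα = 1044·cos48.6° = 690.4 kN/m
Driving force T = W sinα = 1044·sin48.6° = 783.1 kN/m
Resisting force R = c_j·L + N'·tanφ_j = 10·17.6 + 690.4·tan48.0° = 176.0 + 766.8 = 942.8 kN/m
FS = R / T = 942.8 / 783.1 = 1.204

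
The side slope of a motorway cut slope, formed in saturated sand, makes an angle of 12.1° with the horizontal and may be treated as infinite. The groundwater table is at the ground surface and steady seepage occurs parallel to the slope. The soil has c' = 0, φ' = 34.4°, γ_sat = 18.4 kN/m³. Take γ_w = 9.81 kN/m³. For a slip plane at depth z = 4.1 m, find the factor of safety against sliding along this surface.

FS = 1.49

With seepage parallel to the slope and the water table at the surface, the effective normal stress on the slip plane uses the buoyant unit weight γ' = γ_sat − γ_w while the driving shear stress uses γ_sat:
FS = [c' + γ' z cos²β tanφ'] / [γ_sat z sinβ cosβ]
(For c' = 0 this reduces to FS = (γ'/γ_sat)·tanφ'/tanβ.)
γ' = 18.4 − 9.81 = 8.59 kN/m³
Numerator = 0.0 + 8.59·4.1·cos²12.1°·tan34.4° = 0.0 + 8.59·4.1·0.9561·0.6847 = 23.055 kPa
Denominator = 18.4·4.1·sin12.1°·cos12.1° = 18.4·4.1·0.2096·0.9778 = 15.462 kPa
FS = 23.055 / 15.462 = 1.491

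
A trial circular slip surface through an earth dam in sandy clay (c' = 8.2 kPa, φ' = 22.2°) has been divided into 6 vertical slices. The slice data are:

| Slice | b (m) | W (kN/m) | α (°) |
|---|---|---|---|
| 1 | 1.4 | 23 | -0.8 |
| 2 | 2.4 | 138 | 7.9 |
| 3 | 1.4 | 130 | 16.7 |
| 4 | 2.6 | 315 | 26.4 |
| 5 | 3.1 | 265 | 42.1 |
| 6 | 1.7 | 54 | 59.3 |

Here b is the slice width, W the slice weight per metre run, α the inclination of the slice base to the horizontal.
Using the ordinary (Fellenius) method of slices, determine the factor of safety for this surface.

Ordinary method of slices: FS = Σ[c'·Δl_i + (W_i cosα_i)·tanφ'] / Σ W_i sinα_i, with Δl_i = b_i / cosα_i.
Slice 1: Δl = 1.4/cos(-0.8°) = 1.400 m; N'_1 = 23·cos(-0.8°) = 23.0; c'Δl = 11.48; W sinα = -0.3
Slice 2: Δl = 2.4/cos7.9° = 2.423 m; N'_2 = 138·cos7.9° = 136.7; c'Δl = 19.87; W sinα = 19.0
Slice 3: Δl = 1.4/cos16.7° = 1.462 m; N'_3 = 130·cos16.7° = 124.5; c'Δl = 11.99; W sinα = 37.4
Slice 4: Δl = 2.6/cos26.4° = 2.903 m; N'_4 = 315·cos26.4° = 282.1; c'Δl = 23.80; W sinα = 140.1
Slice 5: Δl = 3.1/cos42.1° = 4.178 m; N'_5 = 265·cos42.1° = 196.6; c'Δl = 34.26; W sinα = 177.7
Slice 6: Δl = 1.7/cos59.3° = 3.330 m; N'_6 = 54·cos59.3° = 27.6; c'Δl = 27.30; W sinα = 46.4
Σc'Δl = 128.7 kN/m; ΣN' = 790.5 kN/m; ΣW sinα = 420.2 kN/m
Resisting = 128.7 + 790.5·tan22.2° = 128.7 + 322.6 = 451.3 kN/m
FS = 451.3 / 420.2 = 1.074

FS = 1.07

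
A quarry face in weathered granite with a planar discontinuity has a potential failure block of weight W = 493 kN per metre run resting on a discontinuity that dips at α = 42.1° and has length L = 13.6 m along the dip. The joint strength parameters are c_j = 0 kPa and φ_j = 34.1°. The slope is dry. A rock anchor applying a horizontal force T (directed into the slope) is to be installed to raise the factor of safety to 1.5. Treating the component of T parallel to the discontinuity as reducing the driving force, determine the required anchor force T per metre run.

T = 158 kN/m

Resolving forces along and normal to the sliding plane, with the horizontal anchor force T adding T·sinα to the effective normal force and T·cosα acting up the plane against the driving force:
FS = [c_jL + (W cosα + T sinα) tanφ_j] / [W sinα − T cosα]
Without the anchor: N' = 365.8 kN/m, driving T_d = 330.5 kN/m, resisting R = 0·13.6 + 365.8·tan34.1° = 247.7 kN/m, FS = 0.75.
Setting FS = 1.5 and solving for T:
1.5·(330.5 − T cos42.1°) = 247.7 + T sin42.1°·tan34.1°
T·(sin42.1°·tan34.1° + 1.5·cos42.1°) = 1.5·330.5 − 247.7
T·(0.6704·0.6771 + 1.5·0.7420) = 495.8 − 247.7 = 248.1
T·1.5669 = 248.1
T = 158.4 kN/m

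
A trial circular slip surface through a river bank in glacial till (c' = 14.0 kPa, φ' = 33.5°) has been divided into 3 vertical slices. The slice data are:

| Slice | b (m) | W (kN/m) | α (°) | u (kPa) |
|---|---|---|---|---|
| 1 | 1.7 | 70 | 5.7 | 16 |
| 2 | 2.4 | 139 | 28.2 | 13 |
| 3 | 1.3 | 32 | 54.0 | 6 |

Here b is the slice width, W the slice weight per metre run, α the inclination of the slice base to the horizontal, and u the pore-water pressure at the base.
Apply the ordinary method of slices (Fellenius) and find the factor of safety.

FS = 1.85

Ordinary method of slices: FS = Σ[c'·Δl_i + (W_i cosα_i − u_i·Δl_i)·tanφ'] / Σ W_i sinα_i, with Δl_i = b_i / cosα_i.
Slice 1: Δl = 1.7/cos5.7° = 1.708 m; N'_1 = 70·cos5.7° − 16·1.708 = 42.3; c'Δl = 23.92; W sinα = 7.0
Slice 2: Δl = 2.4/cos28.2° = 2.723 m; N'_2 = 139·cos28.2° − 13·2.723 = 87.1; c'Δl = 38.13; W sinα = 65.7
Slice 3: Δl = 1.3/cos54.0° = 2.212 m; N'_3 = 32·cos54.0° − 6·2.212 = 5.5; c'Δl = 30.96; W sinα = 25.9
Σc'Δl = 93.0 kN/m; ΣN' = 135.0 kN/m; ΣW sinα = 98.5 kN/m
Resisting = 93.0 + 135.0·tan33.5° = 93.0 + 89.3 = 182.3 kN/m
FS = 182.3 / 98.5 = 1.851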